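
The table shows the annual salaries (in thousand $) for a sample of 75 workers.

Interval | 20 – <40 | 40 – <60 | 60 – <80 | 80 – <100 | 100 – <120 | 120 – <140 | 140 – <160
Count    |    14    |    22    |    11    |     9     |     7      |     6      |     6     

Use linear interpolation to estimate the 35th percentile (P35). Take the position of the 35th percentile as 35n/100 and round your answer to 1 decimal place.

51.1

Cumulative frequencies: 14, 36, 47, 56, 63, 69, 75
n = 75; position = 35n/100 = 26.25.
This falls in the class 40 – <60: L = 40, F = 14, f = 22, h = 20.
35th percentile ≈ 40 + ((26.25 − 14) / 22) × 20 = 51.1364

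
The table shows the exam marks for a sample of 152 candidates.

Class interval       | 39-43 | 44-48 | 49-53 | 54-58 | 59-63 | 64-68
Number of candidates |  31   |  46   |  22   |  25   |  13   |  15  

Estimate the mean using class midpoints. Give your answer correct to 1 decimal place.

Midpoints: 41, 46, 51, 56, 61, 66
Σfm = 31×41 + 46×46 + 22×51 + 25×56 + 13×61 + 15×66 = 7692
n = Σf = 152
Mean = 7692 / 152 = 50.6053

50.6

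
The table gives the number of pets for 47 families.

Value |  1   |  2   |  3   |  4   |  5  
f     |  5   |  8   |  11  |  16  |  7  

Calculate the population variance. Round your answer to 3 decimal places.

Values: 1, 2, 3, 4, 5
n = 47, Σfx = 153, mean = 3.2553
Σfx² = 567
Σf(x − x̄)² = Σfx² − (Σfx)²/n = 567 − 153²/47 = 68.9362
Population variance = 68.9362 / 47 = 1.4667

1.467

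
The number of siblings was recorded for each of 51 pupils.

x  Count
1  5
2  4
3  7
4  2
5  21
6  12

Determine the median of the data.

Cumulative frequencies: 5, 9, 16, 18, 39, 51
n = 51, so the median is the value in position (n+1)/2 = 26.
Position 26 falls at value 5.

5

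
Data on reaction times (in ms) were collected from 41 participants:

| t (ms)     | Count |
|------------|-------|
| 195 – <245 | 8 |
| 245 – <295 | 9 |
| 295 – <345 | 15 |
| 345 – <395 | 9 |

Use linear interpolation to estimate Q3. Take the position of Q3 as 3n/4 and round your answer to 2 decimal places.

340.83

Cumulative frequencies: 8, 17, 32, 41
n = 41; position = 3n/4 = 30.75.
This falls in the class 295 – <345: L = 295, F = 17, f = 15, h = 50.
Upper quartile ≈ 295 + ((30.75 − 17) / 15) × 50 = 340.8333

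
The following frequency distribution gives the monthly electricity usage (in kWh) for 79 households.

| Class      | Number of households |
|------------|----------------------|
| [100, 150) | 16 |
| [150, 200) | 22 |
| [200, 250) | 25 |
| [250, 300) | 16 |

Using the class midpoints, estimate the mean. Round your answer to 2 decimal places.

Midpoints: 125, 175, 225, 275
Σfm = 16×125 + 22×175 + 25×225 + 16×275 = 15875
n = Σf = 79
Mean = 15875 / 79 = 200.9494

200.95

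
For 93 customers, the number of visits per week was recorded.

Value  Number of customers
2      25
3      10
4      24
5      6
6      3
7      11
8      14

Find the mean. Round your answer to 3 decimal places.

Values: 2, 3, 4, 5, 6, 7, 8
Σfx = 25×2 + 10×3 + 24×4 + 6×5 + 3×6 + 11×7 + 14×8 = 413
n = Σf = 93
Mean = 413 / 93 = 4.4409

4.441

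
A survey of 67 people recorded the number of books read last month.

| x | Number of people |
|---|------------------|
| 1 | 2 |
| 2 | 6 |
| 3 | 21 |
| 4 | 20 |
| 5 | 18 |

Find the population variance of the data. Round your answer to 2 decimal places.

Values: 1, 2, 3, 4, 5
n = 67, Σfx = 247, mean = 3.6866
Σfx² = 985
Σf(x − x̄)² = Σfx² − (Σfx)²/n = 985 − 247²/67 = 74.4179
Population variance = 74.4179 / 67 = 1.1107

1.11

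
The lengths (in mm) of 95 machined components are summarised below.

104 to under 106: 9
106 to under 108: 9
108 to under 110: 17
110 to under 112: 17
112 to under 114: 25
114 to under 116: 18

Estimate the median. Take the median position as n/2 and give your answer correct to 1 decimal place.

111.5

Cumulative frequencies: 9, 18, 35, 52, 77, 95
n = 95; position = n/2 = 47.5.
This falls in the class 110 to under 112: L = 110, F = 35, f = 17, h = 2.
Median ≈ 110 + ((47.5 − 35) / 17) × 2 = 111.4706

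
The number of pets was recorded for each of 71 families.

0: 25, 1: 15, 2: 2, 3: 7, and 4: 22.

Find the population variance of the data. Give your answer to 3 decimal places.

Values: 0, 1, 2, 3, 4
n = 71, Σfx = 128, mean = 1.8028
Σfx² = 438
Σf(x − x̄)² = Σfx² − (Σfx)²/n = 438 − 128²/71 = 207.2394
Population variance = 207.2394 / 71 = 2.9189

2.919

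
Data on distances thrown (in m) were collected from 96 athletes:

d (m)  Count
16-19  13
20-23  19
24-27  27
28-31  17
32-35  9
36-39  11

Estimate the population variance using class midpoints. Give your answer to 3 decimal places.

Midpoints: 17.5, 21.5, 25.5, 29.5, 33.5, 37.5
n = 96, Σfm = 2540, mean = 26.4583
Σfm² = 70684
Σf(m − x̄)² = Σfm² − (Σfm)²/n = 70684 − 2540²/96 = 3479.8333
Population variance = 3479.8333 / 96 = 36.2483

36.248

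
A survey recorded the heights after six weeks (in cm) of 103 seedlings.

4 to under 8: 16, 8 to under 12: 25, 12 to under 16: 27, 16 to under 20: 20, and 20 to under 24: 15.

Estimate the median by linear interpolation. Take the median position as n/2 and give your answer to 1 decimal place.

Cumulative frequencies: 16, 41, 68, 88, 103
n = 103; position = n/2 = 51.5.
This falls in the class 12 to under 16: L = 12, F = 41, f = 27, h = 4.
Median ≈ 12 + ((51.5 − 41) / 27) × 4 = 13.5556

13.6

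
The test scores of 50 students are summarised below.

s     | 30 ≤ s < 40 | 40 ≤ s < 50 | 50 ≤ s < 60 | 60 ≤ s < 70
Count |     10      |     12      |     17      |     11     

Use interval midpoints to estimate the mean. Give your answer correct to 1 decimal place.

Midpoints: 35, 45, 55, 65
Σfm = 10×35 + 12×45 + 17×55 + 11×65 = 2540
n = Σf = 50
Mean = 2540 / 50 = 50.8000

50.8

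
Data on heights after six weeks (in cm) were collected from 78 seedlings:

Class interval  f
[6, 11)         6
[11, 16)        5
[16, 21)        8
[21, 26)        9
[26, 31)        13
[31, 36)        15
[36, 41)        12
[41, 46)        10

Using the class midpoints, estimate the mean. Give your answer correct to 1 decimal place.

28.8

Midpoints: 8.5, 13.5, 18.5, 23.5, 28.5, 33.5, 38.5, 43.5
Σfm = 6×8.5 + 5×13.5 + 8×18.5 + 9×23.5 + 13×28.5 + 15×33.5 + 12×38.5 + 10×43.5 = 2248
n = Σf = 78
Mean = 2248 / 78 = 28.8205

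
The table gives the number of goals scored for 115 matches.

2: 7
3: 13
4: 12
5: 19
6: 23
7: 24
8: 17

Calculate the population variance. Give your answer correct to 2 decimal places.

3.17

Values: 2, 3, 4, 5, 6, 7, 8
n = 115, Σfx = 638, mean = 5.5478
Σfx² = 3904
Σf(x − x̄)² = Σfx² − (Σfx)²/n = 3904 − 638²/115 = 364.4870
Population variance = 364.4870 / 115 = 3.1695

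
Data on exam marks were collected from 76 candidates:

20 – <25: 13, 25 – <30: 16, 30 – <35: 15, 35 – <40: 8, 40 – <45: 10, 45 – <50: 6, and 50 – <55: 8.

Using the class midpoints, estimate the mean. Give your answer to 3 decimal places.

34.868

Midpoints: 22.5, 27.5, 32.5, 37.5, 42.5, 47.5, 52.5
Σfm = 13×22.5 + 16×27.5 + 15×32.5 + 8×37.5 + 10×42.5 + 6×47.5 + 8×52.5 = 2650
n = Σf = 76
Mean = 2650 / 76 = 34.8684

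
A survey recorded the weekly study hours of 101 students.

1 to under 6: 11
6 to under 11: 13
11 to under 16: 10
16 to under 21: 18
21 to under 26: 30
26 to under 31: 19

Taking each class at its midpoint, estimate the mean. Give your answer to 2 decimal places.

18.45

Midpoints: 3.5, 8.5, 13.5, 18.5, 23.5, 28.5
Σfm = 11×3.5 + 13×8.5 + 10×13.5 + 18×18.5 + 30×23.5 + 19×28.5 = 1863.5
n = Σf = 101
Mean = 1863.5 / 101 = 18.4505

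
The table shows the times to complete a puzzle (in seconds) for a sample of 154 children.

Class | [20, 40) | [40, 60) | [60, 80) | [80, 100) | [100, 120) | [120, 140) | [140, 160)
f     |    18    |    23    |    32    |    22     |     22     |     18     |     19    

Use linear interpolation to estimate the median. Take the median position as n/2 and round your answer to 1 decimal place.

Cumulative frequencies: 18, 41, 73, 95, 117, 135, 154
n = 154; position = n/2 = 77.
This falls in the class [80, 100): L = 80, F = 73, f = 22, h = 20.
Median ≈ 80 + ((77 − 73) / 22) × 20 = 83.6364

83.6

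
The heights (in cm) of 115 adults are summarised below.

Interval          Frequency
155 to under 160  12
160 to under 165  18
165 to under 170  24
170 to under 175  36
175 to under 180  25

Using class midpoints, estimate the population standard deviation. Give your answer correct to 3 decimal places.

6.345

Midpoints: 157.5, 162.5, 167.5, 172.5, 177.5
n = 115, Σfm = 19482.5, mean = 169.4130
Σfm² = 3305218.75
Σf(m − x̄)² = Σfm² − (Σfm)²/n = 3305218.75 − 19482.5²/115 = 4629.1304
Population variance = 4629.1304 / 115 = 40.2533
Standard deviation = √40.2533 = 6.3445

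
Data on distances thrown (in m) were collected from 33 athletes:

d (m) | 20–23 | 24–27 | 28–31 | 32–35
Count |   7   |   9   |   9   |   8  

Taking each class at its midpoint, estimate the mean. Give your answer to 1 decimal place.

Midpoints: 21.5, 25.5, 29.5, 33.5
Σfm = 7×21.5 + 9×25.5 + 9×29.5 + 8×33.5 = 913.5
n = Σf = 33
Mean = 913.5 / 33 = 27.6818

27.7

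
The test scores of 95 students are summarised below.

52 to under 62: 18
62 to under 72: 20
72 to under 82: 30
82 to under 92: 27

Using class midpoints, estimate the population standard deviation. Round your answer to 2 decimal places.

Midpoints: 57, 67, 77, 87
n = 95, Σfm = 7025, mean = 73.9474
Σfm² = 530495
Σf(m − x̄)² = Σfm² − (Σfm)²/n = 530495 − 7025²/95 = 11014.7368
Population variance = 11014.7368 / 95 = 115.9446
Standard deviation = √115.9446 = 10.7678

10.77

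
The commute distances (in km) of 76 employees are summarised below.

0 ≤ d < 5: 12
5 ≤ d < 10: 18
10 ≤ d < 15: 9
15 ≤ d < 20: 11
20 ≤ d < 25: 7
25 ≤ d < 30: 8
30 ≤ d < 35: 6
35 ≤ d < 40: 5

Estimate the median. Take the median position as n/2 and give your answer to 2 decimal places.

Cumulative frequencies: 12, 30, 39, 50, 57, 65, 71, 76
n = 76; position = n/2 = 38.
This falls in the class 10 ≤ d < 15: L = 10, F = 30, f = 9, h = 5.
Median ≈ 10 + ((38 − 30) / 9) × 5 = 14.4444

14.44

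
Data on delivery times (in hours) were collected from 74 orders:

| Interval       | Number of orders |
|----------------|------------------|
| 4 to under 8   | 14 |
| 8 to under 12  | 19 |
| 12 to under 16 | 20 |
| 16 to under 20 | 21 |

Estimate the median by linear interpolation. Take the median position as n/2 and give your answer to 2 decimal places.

12.80

Cumulative frequencies: 14, 33, 53, 74
n = 74; position = n/2 = 37.
This falls in the class 12 to under 16: L = 12, F = 33, f = 20, h = 4.
Median ≈ 12 + ((37 − 33) / 20) × 4 = 12.8000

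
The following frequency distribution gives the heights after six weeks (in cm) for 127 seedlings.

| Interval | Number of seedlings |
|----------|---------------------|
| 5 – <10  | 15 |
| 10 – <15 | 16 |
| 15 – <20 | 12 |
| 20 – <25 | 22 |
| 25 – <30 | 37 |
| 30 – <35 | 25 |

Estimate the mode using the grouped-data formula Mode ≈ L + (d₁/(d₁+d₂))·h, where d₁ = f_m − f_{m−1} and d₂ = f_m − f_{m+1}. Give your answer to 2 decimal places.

27.78

Modal class: 25 – <30 (highest frequency 37).
d₁ = 37 − 22 = 15, d₂ = 37 − 25 = 12
Mode ≈ 25 + (15/(15+12)) × 5 = 25 + 2.7778 = 27.7778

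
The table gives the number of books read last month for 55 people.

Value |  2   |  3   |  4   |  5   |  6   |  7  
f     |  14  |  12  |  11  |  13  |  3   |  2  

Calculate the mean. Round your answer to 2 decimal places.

3.73

Values: 2, 3, 4, 5, 6, 7
Σfx = 14×2 + 12×3 + 11×4 + 13×5 + 3×6 + 2×7 = 205
n = Σf = 55
Mean = 205 / 55 = 3.7273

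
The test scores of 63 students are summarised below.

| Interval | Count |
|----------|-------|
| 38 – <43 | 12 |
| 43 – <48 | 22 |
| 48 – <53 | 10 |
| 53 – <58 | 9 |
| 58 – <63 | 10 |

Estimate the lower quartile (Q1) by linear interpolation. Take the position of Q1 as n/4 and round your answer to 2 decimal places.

43.85

Cumulative frequencies: 12, 34, 44, 53, 63
n = 63; position = n/4 = 15.75.
This falls in the class 43 – <48: L = 43, F = 12, f = 22, h = 5.
Lower quartile ≈ 43 + ((15.75 − 12) / 22) × 5 = 43.8523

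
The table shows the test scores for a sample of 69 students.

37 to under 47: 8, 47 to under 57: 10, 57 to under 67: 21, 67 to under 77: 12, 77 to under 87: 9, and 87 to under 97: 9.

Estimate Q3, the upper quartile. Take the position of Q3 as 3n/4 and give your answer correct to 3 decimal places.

77.833

Cumulative frequencies: 8, 18, 39, 51, 60, 69
n = 69; position = 3n/4 = 51.75.
This falls in the class 77 to under 87: L = 77, F = 51, f = 9, h = 10.
Upper quartile ≈ 77 + ((51.75 − 51) / 9) × 10 = 77.8333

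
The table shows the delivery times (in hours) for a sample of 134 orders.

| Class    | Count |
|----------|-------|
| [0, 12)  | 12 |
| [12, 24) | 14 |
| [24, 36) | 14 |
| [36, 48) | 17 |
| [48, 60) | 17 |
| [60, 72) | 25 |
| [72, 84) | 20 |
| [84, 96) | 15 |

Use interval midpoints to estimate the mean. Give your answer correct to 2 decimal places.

51.76

Midpoints: 6, 18, 30, 42, 54, 66, 78, 90
Σfm = 12×6 + 14×18 + 14×30 + 17×42 + 17×54 + 25×66 + 20×78 + 15×90 = 6936
n = Σf = 134
Mean = 6936 / 134 = 51.7612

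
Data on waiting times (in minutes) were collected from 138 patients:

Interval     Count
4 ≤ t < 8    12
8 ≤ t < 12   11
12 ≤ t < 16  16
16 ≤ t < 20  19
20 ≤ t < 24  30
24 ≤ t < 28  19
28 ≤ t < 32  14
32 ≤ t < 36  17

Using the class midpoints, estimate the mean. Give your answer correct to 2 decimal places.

Midpoints: 6, 10, 14, 18, 22, 26, 30, 34
Σfm = 12×6 + 11×10 + 16×14 + 19×18 + 30×22 + 19×26 + 14×30 + 17×34 = 2900
n = Σf = 138
Mean = 2900 / 138 = 21.0145

21.01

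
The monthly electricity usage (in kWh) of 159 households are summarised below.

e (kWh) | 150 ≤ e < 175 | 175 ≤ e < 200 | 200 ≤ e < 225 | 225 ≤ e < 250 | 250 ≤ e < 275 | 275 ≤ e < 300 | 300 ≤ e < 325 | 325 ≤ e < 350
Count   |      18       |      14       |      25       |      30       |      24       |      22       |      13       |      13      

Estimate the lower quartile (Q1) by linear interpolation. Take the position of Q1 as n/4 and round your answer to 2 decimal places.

207.75

Cumulative frequencies: 18, 32, 57, 87, 111, 133, 146, 159
n = 159; position = n/4 = 39.75.
This falls in the class 200 ≤ e < 225: L = 200, F = 32, f = 25, h = 25.
Lower quartile ≈ 200 + ((39.75 − 32) / 25) × 25 = 207.7500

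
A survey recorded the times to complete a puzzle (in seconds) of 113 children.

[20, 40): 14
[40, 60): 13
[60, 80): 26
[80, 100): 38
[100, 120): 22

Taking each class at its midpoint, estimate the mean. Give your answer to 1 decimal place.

Midpoints: 30, 50, 70, 90, 110
Σfm = 14×30 + 13×50 + 26×70 + 38×90 + 22×110 = 8730
n = Σf = 113
Mean = 8730 / 113 = 77.2566

77.3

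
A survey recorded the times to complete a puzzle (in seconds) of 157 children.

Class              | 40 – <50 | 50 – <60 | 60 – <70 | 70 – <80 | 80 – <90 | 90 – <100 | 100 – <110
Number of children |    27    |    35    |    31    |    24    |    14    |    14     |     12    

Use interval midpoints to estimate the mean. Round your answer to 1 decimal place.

Midpoints: 45, 55, 65, 75, 85, 95, 105
Σfm = 27×45 + 35×55 + 31×65 + 24×75 + 14×85 + 14×95 + 12×105 = 10735
n = Σf = 157
Mean = 10735 / 157 = 68.3758

68.4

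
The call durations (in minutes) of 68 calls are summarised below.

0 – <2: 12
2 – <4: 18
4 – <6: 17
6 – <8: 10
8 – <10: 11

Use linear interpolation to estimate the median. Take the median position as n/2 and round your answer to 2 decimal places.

4.47

Cumulative frequencies: 12, 30, 47, 57, 68
n = 68; position = n/2 = 34.
This falls in the class 4 – <6: L = 4, F = 30, f = 17, h = 2.
Median ≈ 4 + ((34 − 30) / 17) × 2 = 4.4706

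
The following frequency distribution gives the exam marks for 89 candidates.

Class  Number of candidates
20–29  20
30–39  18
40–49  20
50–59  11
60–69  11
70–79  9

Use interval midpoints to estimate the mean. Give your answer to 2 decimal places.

44.72

Midpoints: 24.5, 34.5, 44.5, 54.5, 64.5, 74.5
Σfm = 20×24.5 + 18×34.5 + 20×44.5 + 11×54.5 + 11×64.5 + 9×74.5 = 3980.5
n = Σf = 89
Mean = 3980.5 / 89 = 44.7247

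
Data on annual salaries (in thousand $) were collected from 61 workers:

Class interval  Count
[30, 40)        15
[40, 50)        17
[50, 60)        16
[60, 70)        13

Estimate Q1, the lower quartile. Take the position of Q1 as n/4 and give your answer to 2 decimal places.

40.15

Cumulative frequencies: 15, 32, 48, 61
n = 61; position = n/4 = 15.25.
This falls in the class [40, 50): L = 40, F = 15, f = 17, h = 10.
Lower quartile ≈ 40 + ((15.25 − 15) / 17) × 10 = 40.1471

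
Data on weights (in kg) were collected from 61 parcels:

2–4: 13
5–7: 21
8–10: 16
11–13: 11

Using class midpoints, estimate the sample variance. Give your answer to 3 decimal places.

9.413

Midpoints: 3, 6, 9, 12
n = 61, Σfm = 441, mean = 7.2295
Σfm² = 3753
Σf(m − x̄)² = Σfm² − (Σfm)²/n = 3753 − 441²/61 = 564.7869
Sample variance = 564.7869 / 60 = 9.4131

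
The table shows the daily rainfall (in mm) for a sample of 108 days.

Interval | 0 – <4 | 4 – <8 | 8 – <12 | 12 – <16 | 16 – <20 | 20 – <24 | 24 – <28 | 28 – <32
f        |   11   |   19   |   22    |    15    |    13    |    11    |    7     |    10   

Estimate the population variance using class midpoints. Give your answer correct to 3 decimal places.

Midpoints: 2, 6, 10, 14, 18, 22, 26, 30
n = 108, Σfm = 1524, mean = 14.1111
Σfm² = 29136
Σf(m − x̄)² = Σfm² − (Σfm)²/n = 29136 − 1524²/108 = 7630.6667
Population variance = 7630.6667 / 108 = 70.6543

70.654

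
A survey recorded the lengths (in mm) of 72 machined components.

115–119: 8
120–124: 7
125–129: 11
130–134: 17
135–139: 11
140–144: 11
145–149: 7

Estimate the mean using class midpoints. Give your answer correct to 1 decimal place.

Midpoints: 117, 122, 127, 132, 137, 142, 147
Σfm = 8×117 + 7×122 + 11×127 + 17×132 + 11×137 + 11×142 + 7×147 = 9529
n = Σf = 72
Mean = 9529 / 72 = 132.3472

132.3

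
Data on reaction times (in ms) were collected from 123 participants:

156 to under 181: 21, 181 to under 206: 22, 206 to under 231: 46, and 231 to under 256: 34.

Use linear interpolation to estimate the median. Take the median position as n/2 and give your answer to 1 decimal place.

216.1

Cumulative frequencies: 21, 43, 89, 123
n = 123; position = n/2 = 61.5.
This falls in the class 206 to under 231: L = 206, F = 43, f = 46, h = 25.
Median ≈ 206 + ((61.5 − 43) / 46) × 25 = 216.0543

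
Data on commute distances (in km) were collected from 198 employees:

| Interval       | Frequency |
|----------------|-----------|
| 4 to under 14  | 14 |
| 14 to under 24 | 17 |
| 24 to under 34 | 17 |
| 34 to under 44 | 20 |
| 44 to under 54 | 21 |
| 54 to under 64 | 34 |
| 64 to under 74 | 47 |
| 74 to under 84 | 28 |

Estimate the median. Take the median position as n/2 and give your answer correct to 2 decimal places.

56.94

Cumulative frequencies: 14, 31, 48, 68, 89, 123, 170, 198
n = 198; position = n/2 = 99.
This falls in the class 54 to under 64: L = 54, F = 89, f = 34, h = 10.
Median ≈ 54 + ((99 − 89) / 34) × 10 = 56.9412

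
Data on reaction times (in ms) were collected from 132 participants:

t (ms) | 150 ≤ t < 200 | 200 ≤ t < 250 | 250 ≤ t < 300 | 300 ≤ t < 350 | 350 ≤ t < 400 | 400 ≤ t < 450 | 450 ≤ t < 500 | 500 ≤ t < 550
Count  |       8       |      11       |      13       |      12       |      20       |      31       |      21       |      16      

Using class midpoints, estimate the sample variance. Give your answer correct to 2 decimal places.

10449.34

Midpoints: 175, 225, 275, 325, 375, 425, 475, 525
n = 132, Σfm = 50400, mean = 381.8182
Σfm² = 20612500
Σf(m − x̄)² = Σfm² − (Σfm)²/n = 20612500 − 50400²/132 = 1368863.6364
Sample variance = 1368863.6364 / 131 = 10449.3407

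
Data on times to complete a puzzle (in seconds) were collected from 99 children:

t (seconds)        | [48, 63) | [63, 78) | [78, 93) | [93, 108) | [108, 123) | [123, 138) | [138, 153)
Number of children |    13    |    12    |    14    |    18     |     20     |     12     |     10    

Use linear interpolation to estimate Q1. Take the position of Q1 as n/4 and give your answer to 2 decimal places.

Cumulative frequencies: 13, 25, 39, 57, 77, 89, 99
n = 99; position = n/4 = 24.75.
This falls in the class [63, 78): L = 63, F = 13, f = 12, h = 15.
Lower quartile ≈ 63 + ((24.75 − 13) / 12) × 15 = 77.6875

77.69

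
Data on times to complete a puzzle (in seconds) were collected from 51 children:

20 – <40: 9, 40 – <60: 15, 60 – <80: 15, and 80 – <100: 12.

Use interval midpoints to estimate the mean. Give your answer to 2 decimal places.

Midpoints: 30, 50, 70, 90
Σfm = 9×30 + 15×50 + 15×70 + 12×90 = 3150
n = Σf = 51
Mean = 3150 / 51 = 61.7647

61.76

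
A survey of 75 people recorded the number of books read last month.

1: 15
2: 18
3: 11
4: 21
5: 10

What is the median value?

Cumulative frequencies: 15, 33, 44, 65, 75
n = 75, so the median is the value in position (n+1)/2 = 38.
Position 38 falls at value 3.

3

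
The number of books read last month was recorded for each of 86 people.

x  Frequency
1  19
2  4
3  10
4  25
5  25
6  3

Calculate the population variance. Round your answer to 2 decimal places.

2.46

Values: 1, 2, 3, 4, 5, 6
n = 86, Σfx = 300, mean = 3.4884
Σfx² = 1258
Σf(x − x̄)² = Σfx² − (Σfx)²/n = 1258 − 300²/86 = 211.4884
Population variance = 211.4884 / 86 = 2.4592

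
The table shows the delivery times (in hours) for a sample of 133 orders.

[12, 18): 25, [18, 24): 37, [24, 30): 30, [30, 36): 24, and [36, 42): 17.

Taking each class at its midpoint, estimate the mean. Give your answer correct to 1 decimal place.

Midpoints: 15, 21, 27, 33, 39
Σfm = 25×15 + 37×21 + 30×27 + 24×33 + 17×39 = 3417
n = Σf = 133
Mean = 3417 / 133 = 25.6917

25.7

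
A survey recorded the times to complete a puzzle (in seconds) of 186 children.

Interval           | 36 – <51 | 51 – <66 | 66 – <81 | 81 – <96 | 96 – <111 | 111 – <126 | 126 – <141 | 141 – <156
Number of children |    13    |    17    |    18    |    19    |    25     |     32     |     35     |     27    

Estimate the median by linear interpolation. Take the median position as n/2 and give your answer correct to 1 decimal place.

Cumulative frequencies: 13, 30, 48, 67, 92, 124, 159, 186
n = 186; position = n/2 = 93.
This falls in the class 111 – <126: L = 111, F = 92, f = 32, h = 15.
Median ≈ 111 + ((93 − 92) / 32) × 15 = 111.4688

111.5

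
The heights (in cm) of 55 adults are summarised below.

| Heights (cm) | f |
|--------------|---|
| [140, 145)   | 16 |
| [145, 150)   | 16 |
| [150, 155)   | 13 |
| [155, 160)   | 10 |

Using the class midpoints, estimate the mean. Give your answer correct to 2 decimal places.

Midpoints: 142.5, 147.5, 152.5, 157.5
Σfm = 16×142.5 + 16×147.5 + 13×152.5 + 10×157.5 = 8197.5
n = Σf = 55
Mean = 8197.5 / 55 = 149.0455

149.05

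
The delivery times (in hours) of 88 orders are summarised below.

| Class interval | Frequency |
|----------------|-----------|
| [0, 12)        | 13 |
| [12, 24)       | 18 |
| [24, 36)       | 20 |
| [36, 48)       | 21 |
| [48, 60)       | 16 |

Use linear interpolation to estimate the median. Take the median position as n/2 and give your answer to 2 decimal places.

Cumulative frequencies: 13, 31, 51, 72, 88
n = 88; position = n/2 = 44.
This falls in the class [24, 36): L = 24, F = 31, f = 20, h = 12.
Median ≈ 24 + ((44 − 31) / 20) × 12 = 31.8000

31.80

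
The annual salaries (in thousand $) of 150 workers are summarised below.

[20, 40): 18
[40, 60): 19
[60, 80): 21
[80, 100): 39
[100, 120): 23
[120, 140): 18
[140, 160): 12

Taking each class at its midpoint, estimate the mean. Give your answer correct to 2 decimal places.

Midpoints: 30, 50, 70, 90, 110, 130, 150
Σfm = 18×30 + 19×50 + 21×70 + 39×90 + 23×110 + 18×130 + 12×150 = 13140
n = Σf = 150
Mean = 13140 / 150 = 87.6000

87.60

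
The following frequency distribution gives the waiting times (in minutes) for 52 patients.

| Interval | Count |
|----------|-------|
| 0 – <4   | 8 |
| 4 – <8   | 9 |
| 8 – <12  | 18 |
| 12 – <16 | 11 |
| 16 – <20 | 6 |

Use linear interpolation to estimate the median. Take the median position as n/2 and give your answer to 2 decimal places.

10.00

Cumulative frequencies: 8, 17, 35, 46, 52
n = 52; position = n/2 = 26.
This falls in the class 8 – <12: L = 8, F = 17, f = 18, h = 4.
Median ≈ 8 + ((26 − 17) / 18) × 4 = 10.0000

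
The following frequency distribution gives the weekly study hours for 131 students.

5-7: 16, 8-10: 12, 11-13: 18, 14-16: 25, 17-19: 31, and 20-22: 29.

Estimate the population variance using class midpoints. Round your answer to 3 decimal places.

Midpoints: 6, 9, 12, 15, 18, 21
n = 131, Σfm = 1962, mean = 14.9771
Σfm² = 32598
Σf(m − x̄)² = Σfm² − (Σfm)²/n = 32598 − 1962²/131 = 3212.9313
Population variance = 3212.9313 / 131 = 24.5262

24.526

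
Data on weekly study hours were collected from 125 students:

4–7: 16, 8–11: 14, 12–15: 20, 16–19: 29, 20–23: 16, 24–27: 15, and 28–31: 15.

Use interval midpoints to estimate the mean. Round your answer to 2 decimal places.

Midpoints: 5.5, 9.5, 13.5, 17.5, 21.5, 25.5, 29.5
Σfm = 16×5.5 + 14×9.5 + 20×13.5 + 29×17.5 + 16×21.5 + 15×25.5 + 15×29.5 = 2167.5
n = Σf = 125
Mean = 2167.5 / 125 = 17.3400

17.34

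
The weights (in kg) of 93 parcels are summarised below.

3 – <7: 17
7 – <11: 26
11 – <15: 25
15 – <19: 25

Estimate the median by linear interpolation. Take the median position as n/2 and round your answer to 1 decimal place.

Cumulative frequencies: 17, 43, 68, 93
n = 93; position = n/2 = 46.5.
This falls in the class 11 – <15: L = 11, F = 43, f = 25, h = 4.
Median ≈ 11 + ((46.5 − 43) / 25) × 4 = 11.5600

11.6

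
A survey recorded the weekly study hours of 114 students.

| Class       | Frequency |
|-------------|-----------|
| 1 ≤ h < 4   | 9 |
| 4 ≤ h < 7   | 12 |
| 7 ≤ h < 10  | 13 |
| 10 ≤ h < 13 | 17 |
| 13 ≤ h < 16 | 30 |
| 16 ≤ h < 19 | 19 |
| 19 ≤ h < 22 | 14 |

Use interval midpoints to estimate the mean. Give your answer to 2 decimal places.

Midpoints: 2.5, 5.5, 8.5, 11.5, 14.5, 17.5, 20.5
Σfm = 9×2.5 + 12×5.5 + 13×8.5 + 17×11.5 + 30×14.5 + 19×17.5 + 14×20.5 = 1449
n = Σf = 114
Mean = 1449 / 114 = 12.7105

12.71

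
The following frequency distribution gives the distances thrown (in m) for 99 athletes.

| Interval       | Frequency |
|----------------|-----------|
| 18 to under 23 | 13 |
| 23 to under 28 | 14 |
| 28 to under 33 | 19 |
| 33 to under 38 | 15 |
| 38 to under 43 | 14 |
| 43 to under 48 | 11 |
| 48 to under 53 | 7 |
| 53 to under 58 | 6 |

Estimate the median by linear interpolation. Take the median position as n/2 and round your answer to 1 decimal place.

Cumulative frequencies: 13, 27, 46, 61, 75, 86, 93, 99
n = 99; position = n/2 = 49.5.
This falls in the class 33 to under 38: L = 33, F = 46, f = 15, h = 5.
Median ≈ 33 + ((49.5 − 46) / 15) × 5 = 34.1667

34.2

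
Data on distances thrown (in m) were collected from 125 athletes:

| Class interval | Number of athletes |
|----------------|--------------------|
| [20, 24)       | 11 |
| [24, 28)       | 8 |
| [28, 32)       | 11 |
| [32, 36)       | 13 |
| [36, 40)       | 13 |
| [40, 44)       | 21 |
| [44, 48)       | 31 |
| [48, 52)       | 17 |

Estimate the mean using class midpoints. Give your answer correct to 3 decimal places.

38.992

Midpoints: 22, 26, 30, 34, 38, 42, 46, 50
Σfm = 11×22 + 8×26 + 11×30 + 13×34 + 13×38 + 21×42 + 31×46 + 17×50 = 4874
n = Σf = 125
Mean = 4874 / 125 = 38.9920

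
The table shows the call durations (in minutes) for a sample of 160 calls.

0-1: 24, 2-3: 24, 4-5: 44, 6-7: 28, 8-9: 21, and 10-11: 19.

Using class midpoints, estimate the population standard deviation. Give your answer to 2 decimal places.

3.10

Midpoints: 0.5, 2.5, 4.5, 6.5, 8.5, 10.5
n = 160, Σfm = 830, mean = 5.1875
Σfm² = 5842
Σf(m − x̄)² = Σfm² − (Σfm)²/n = 5842 − 830²/160 = 1536.3750
Population variance = 1536.3750 / 160 = 9.6023
Standard deviation = √9.6023 = 3.0988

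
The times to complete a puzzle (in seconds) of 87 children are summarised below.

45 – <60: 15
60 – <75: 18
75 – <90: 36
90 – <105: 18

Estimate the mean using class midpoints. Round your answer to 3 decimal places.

Midpoints: 52.5, 67.5, 82.5, 97.5
Σfm = 15×52.5 + 18×67.5 + 36×82.5 + 18×97.5 = 6727.5
n = Σf = 87
Mean = 6727.5 / 87 = 77.3276

77.328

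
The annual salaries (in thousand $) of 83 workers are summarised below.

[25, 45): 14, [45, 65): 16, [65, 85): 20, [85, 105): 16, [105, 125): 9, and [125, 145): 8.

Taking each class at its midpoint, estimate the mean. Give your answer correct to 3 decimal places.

78.373

Midpoints: 35, 55, 75, 95, 115, 135
Σfm = 14×35 + 16×55 + 20×75 + 16×95 + 9×115 + 8×135 = 6505
n = Σf = 83
Mean = 6505 / 83 = 78.3735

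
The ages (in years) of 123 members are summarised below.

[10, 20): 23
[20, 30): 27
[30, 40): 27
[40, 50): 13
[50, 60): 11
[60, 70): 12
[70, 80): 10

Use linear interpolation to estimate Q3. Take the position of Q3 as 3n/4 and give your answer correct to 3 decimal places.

Cumulative frequencies: 23, 50, 77, 90, 101, 113, 123
n = 123; position = 3n/4 = 92.25.
This falls in the class [50, 60): L = 50, F = 90, f = 11, h = 10.
Upper quartile ≈ 50 + ((92.25 − 90) / 11) × 10 = 52.0455

52.045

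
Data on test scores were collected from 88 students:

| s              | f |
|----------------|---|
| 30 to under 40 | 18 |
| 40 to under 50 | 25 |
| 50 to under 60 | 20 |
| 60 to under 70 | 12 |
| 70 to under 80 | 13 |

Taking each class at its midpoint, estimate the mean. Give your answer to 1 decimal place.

Midpoints: 35, 45, 55, 65, 75
Σfm = 18×35 + 25×45 + 20×55 + 12×65 + 13×75 = 4610
n = Σf = 88
Mean = 4610 / 88 = 52.3864

52.4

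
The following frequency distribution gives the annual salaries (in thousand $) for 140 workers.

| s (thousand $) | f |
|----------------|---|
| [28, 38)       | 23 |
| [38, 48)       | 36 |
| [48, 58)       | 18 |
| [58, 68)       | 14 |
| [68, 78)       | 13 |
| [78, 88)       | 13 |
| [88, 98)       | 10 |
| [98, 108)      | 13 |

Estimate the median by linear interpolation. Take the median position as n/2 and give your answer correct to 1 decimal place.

54.1

Cumulative frequencies: 23, 59, 77, 91, 104, 117, 127, 140
n = 140; position = n/2 = 70.
This falls in the class [48, 58): L = 48, F = 59, f = 18, h = 10.
Median ≈ 48 + ((70 − 59) / 18) × 10 = 54.1111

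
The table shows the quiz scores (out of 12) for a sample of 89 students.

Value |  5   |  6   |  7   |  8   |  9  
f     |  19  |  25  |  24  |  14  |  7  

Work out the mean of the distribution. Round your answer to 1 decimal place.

Values: 5, 6, 7, 8, 9
Σfx = 19×5 + 25×6 + 24×7 + 14×8 + 7×9 = 588
n = Σf = 89
Mean = 588 / 89 = 6.6067

6.6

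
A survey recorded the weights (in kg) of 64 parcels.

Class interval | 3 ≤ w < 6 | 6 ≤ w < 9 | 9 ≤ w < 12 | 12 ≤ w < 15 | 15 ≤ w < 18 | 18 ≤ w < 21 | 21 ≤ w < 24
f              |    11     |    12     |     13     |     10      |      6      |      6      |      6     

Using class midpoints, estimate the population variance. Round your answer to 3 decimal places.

31.772

Midpoints: 4.5, 7.5, 10.5, 13.5, 16.5, 19.5, 22.5
n = 64, Σfm = 762, mean = 11.9062
Σfm² = 11106
Σf(m − x̄)² = Σfm² − (Σfm)²/n = 11106 − 762²/64 = 2033.4375
Population variance = 2033.4375 / 64 = 31.7725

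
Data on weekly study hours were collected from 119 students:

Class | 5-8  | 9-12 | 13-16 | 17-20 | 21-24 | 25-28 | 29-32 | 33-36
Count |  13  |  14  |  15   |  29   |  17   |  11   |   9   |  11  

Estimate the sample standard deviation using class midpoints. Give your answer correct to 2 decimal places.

Midpoints: 6.5, 10.5, 14.5, 18.5, 22.5, 26.5, 30.5, 34.5
n = 119, Σfm = 2313.5, mean = 19.4412
Σfm² = 52967.75
Σf(m − x̄)² = Σfm² − (Σfm)²/n = 52967.75 − 2313.5²/119 = 7990.5882
Sample variance = 7990.5882 / 118 = 67.7168
Standard deviation = √67.7168 = 8.2290

8.23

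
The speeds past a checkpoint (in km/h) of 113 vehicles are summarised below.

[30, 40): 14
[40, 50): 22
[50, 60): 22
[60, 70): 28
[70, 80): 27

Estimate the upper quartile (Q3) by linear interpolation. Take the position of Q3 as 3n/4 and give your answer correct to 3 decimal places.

69.554

Cumulative frequencies: 14, 36, 58, 86, 113
n = 113; position = 3n/4 = 84.75.
This falls in the class [60, 70): L = 60, F = 58, f = 28, h = 10.
Upper quartile ≈ 60 + ((84.75 − 58) / 28) × 10 = 69.5536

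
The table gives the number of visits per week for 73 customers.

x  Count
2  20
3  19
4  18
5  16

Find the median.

Cumulative frequencies: 20, 39, 57, 73
n = 73, so the median is the value in position (n+1)/2 = 37.
Position 37 falls at value 3.

3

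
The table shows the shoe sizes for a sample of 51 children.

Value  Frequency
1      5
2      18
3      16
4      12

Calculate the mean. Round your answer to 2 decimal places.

2.69

Values: 1, 2, 3, 4
Σfx = 5×1 + 18×2 + 16×3 + 12×4 = 137
n = Σf = 51
Mean = 137 / 51 = 2.6863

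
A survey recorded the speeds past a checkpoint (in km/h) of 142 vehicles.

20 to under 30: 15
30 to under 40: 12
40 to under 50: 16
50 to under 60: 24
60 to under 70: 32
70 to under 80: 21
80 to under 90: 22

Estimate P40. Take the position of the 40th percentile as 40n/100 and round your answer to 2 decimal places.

55.75

Cumulative frequencies: 15, 27, 43, 67, 99, 120, 142
n = 142; position = 40n/100 = 56.8.
This falls in the class 50 to under 60: L = 50, F = 43, f = 24, h = 10.
40th percentile ≈ 50 + ((56.8 − 43) / 24) × 10 = 55.7500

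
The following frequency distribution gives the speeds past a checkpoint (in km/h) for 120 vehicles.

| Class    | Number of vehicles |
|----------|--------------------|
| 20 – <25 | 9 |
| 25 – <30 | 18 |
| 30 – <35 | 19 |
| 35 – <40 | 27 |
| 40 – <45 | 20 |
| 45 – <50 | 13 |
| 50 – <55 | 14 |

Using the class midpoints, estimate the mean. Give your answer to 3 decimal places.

Midpoints: 22.5, 27.5, 32.5, 37.5, 42.5, 47.5, 52.5
Σfm = 9×22.5 + 18×27.5 + 19×32.5 + 27×37.5 + 20×42.5 + 13×47.5 + 14×52.5 = 4530
n = Σf = 120
Mean = 4530 / 120 = 37.7500

37.750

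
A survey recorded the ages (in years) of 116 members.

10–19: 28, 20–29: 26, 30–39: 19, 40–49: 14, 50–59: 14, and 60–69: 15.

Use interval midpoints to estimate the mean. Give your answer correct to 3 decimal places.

34.931

Midpoints: 14.5, 24.5, 34.5, 44.5, 54.5, 64.5
Σfm = 28×14.5 + 26×24.5 + 19×34.5 + 14×44.5 + 14×54.5 + 15×64.5 = 4052
n = Σf = 116
Mean = 4052 / 116 = 34.9310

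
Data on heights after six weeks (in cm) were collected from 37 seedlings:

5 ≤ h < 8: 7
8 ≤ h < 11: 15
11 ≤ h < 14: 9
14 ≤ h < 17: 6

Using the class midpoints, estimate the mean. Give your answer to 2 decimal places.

10.64

Midpoints: 6.5, 9.5, 12.5, 15.5
Σfm = 7×6.5 + 15×9.5 + 9×12.5 + 6×15.5 = 393.5
n = Σf = 37
Mean = 393.5 / 37 = 10.6351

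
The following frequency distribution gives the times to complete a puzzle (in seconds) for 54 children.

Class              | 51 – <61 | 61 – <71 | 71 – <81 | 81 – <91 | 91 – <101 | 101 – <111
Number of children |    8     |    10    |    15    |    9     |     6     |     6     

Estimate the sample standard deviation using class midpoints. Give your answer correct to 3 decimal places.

15.411

Midpoints: 56, 66, 76, 86, 96, 106
n = 54, Σfm = 4234, mean = 78.4074
Σfm² = 344564
Σf(m − x̄)² = Σfm² − (Σfm)²/n = 344564 − 4234²/54 = 12587.0370
Sample variance = 12587.0370 / 53 = 237.4913
Standard deviation = √237.4913 = 15.4108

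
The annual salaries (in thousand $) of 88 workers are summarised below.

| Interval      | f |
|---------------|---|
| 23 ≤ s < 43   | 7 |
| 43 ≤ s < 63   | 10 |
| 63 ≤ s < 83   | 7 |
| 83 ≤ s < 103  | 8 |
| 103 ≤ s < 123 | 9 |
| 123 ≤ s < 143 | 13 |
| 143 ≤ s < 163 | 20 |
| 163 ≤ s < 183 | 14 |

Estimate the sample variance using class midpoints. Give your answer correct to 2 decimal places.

2089.39

Midpoints: 33, 53, 73, 93, 113, 133, 153, 173
n = 88, Σfm = 10244, mean = 116.4091
Σfm² = 1374272
Σf(m − x̄)² = Σfm² − (Σfm)²/n = 1374272 − 10244²/88 = 181777.2727
Sample variance = 181777.2727 / 87 = 2089.3939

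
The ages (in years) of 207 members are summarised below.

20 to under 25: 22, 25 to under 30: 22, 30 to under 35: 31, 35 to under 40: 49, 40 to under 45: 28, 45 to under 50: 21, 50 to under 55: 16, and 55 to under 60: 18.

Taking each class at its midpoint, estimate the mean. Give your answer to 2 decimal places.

Midpoints: 22.5, 27.5, 32.5, 37.5, 42.5, 47.5, 52.5, 57.5
Σfm = 22×22.5 + 22×27.5 + 31×32.5 + 49×37.5 + 28×42.5 + 21×47.5 + 16×52.5 + 18×57.5 = 8007.5
n = Σf = 207
Mean = 8007.5 / 207 = 38.6836

38.68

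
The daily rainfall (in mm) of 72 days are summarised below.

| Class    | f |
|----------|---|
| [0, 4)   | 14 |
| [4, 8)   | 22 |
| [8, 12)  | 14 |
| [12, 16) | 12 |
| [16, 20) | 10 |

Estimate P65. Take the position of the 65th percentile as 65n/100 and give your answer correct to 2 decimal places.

Cumulative frequencies: 14, 36, 50, 62, 72
n = 72; position = 65n/100 = 46.8.
This falls in the class [8, 12): L = 8, F = 36, f = 14, h = 4.
65th percentile ≈ 8 + ((46.8 − 36) / 14) × 4 = 11.0857

11.09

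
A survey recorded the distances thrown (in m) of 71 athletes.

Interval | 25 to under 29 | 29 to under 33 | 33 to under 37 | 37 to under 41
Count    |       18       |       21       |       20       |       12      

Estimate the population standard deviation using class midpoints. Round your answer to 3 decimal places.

4.151

Midpoints: 27, 31, 35, 39
n = 71, Σfm = 2305, mean = 32.4648
Σfm² = 76055
Σf(m − x̄)² = Σfm² − (Σfm)²/n = 76055 − 2305²/71 = 1223.6620
Population variance = 1223.6620 / 71 = 17.2347
Standard deviation = √17.2347 = 4.1515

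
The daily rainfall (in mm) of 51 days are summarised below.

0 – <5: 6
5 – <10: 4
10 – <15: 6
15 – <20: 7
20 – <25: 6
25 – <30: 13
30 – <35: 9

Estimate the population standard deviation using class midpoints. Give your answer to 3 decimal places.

9.919

Midpoints: 2.5, 7.5, 12.5, 17.5, 22.5, 27.5, 32.5
n = 51, Σfm = 1027.5, mean = 20.1471
Σfm² = 25718.75
Σf(m − x̄)² = Σfm² − (Σfm)²/n = 25718.75 − 1027.5²/51 = 5017.6471
Population variance = 5017.6471 / 51 = 98.3852
Standard deviation = √98.3852 = 9.9189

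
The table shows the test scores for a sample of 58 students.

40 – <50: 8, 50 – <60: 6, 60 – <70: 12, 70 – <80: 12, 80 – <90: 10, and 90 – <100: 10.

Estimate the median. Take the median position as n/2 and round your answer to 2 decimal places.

Cumulative frequencies: 8, 14, 26, 38, 48, 58
n = 58; position = n/2 = 29.
This falls in the class 70 – <80: L = 70, F = 26, f = 12, h = 10.
Median ≈ 70 + ((29 − 26) / 12) × 10 = 72.5000

72.50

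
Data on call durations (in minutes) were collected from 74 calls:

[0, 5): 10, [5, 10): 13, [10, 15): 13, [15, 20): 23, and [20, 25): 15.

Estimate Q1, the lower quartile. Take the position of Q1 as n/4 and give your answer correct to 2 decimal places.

8.27

Cumulative frequencies: 10, 23, 36, 59, 74
n = 74; position = n/4 = 18.5.
This falls in the class [5, 10): L = 5, F = 10, f = 13, h = 5.
Lower quartile ≈ 5 + ((18.5 − 10) / 13) × 5 = 8.2692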